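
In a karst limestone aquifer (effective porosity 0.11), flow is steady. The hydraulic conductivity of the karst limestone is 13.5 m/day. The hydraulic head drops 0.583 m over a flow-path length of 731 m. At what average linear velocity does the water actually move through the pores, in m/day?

Hydraulic gradient i = Δh / L = 0.583 / 731 = 0.0007975.
Darcy flux q = K · i = 13.50 × 0.0007975 = 0.01077 m/day.
Seepage velocity v = q / n_e = 0.01077 / 0.11 = 0.09788 m/day.

0.0979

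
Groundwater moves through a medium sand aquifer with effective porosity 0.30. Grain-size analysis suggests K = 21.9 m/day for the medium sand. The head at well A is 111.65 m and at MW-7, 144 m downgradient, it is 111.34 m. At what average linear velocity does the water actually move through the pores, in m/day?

0.157

Hydraulic gradient i = (111.65 − 111.34) / 144 = 0.31 / 144 = 0.002153.
Darcy flux q = K · i = 21.90 × 0.002153 = 0.04715 m/day.
Seepage velocity v = q / n_e = 0.04715 / 0.30 = 0.1572 m/day.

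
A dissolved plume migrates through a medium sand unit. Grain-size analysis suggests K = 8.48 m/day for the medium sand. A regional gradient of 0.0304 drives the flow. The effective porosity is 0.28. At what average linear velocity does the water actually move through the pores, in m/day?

0.921

Hydraulic gradient i = 0.0304.
Darcy flux q = K · i = 8.480 × 0.03040 = 0.2578 m/day.
Seepage velocity v = q / n_e = 0.2578 / 0.28 = 0.9207 m/day.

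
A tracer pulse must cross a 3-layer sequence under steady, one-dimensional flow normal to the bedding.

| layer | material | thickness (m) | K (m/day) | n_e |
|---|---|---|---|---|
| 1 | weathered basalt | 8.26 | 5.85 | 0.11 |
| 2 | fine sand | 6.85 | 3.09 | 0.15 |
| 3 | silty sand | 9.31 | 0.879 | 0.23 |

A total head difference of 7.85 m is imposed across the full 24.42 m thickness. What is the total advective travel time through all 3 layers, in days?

With flow normal to the layers, continuity requires the same specific discharge q through every layer.
Σ(b_i/K_i) = 8.26/5.85 + 6.85/3.09 + 9.31/0.879 = 14.22 d.
q = Δh / Σ(b_i/K_i) = 7.85 / 14.22 = 0.5520 m/day.
In each layer the seepage velocity is v_i = q/n_i, so the layer transit time is t_i = b_i·n_i / q:
  layer 1 (weathered basalt): t_1 = 8.26 × 0.11 / 0.5520 = 1.646 d
  layer 2 (fine sand): t_2 = 6.85 × 0.15 / 0.5520 = 1.861 d
  layer 3 (silty sand): t_3 = 9.31 × 0.23 / 0.5520 = 3.879 d
Total t = Σ t_i = 7.386 days.

7.39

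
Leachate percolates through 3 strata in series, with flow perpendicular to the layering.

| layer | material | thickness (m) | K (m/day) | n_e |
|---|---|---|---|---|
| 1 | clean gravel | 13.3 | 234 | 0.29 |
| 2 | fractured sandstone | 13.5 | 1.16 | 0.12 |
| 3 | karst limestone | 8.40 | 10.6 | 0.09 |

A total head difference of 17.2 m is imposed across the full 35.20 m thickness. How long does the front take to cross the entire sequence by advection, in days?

With flow normal to the layers, continuity requires the same specific discharge q through every layer.
Σ(b_i/K_i) = 13.3/234 + 13.5/1.16 + 8.40/10.6 = 12.49 d.
q = Δh / Σ(b_i/K_i) = 17.2 / 12.49 = 1.377 m/day.
In each layer the seepage velocity is v_i = q/n_i, so the layer transit time is t_i = b_i·n_i / q:
  layer 1 (clean gravel): t_1 = 13.3 × 0.29 / 1.377 = 2.800 d
  layer 2 (fractured sandstone): t_2 = 13.5 × 0.12 / 1.377 = 1.176 d
  layer 3 (karst limestone): t_3 = 8.40 × 0.09 / 1.377 = 0.5489 d
Total t = Σ t_i = 4.525 days.

4.53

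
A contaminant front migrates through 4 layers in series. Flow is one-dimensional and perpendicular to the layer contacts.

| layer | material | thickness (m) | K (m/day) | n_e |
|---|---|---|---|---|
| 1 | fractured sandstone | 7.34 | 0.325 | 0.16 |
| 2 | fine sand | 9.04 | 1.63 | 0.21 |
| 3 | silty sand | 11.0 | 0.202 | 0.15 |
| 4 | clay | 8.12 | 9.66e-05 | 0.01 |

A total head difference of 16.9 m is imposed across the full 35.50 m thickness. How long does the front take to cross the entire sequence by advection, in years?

65.5

With flow normal to the layers, continuity requires the same specific discharge q through every layer.
Σ(b_i/K_i) = 7.34/0.325 + 9.04/1.63 + 11.0/0.202 + 8.12/9.66e-05 = 84141 d.
q = Δh / Σ(b_i/K_i) = 16.9 / 84141 = 0.0002009 m/day.
In each layer the seepage velocity is v_i = q/n_i, so the layer transit time is t_i = b_i·n_i / q:
  layer 1 (fractured sandstone): t_1 = 7.34 × 0.16 / 0.0002009 = 5847 d
  layer 2 (fine sand): t_2 = 9.04 × 0.21 / 0.0002009 = 9452 d
  layer 3 (silty sand): t_3 = 11.0 × 0.15 / 0.0002009 = 8215 d
  layer 4 (clay): t_4 = 8.12 × 0.01 / 0.0002009 = 404.3 d
Total t = Σ t_i = 23918 days = 65.48 years.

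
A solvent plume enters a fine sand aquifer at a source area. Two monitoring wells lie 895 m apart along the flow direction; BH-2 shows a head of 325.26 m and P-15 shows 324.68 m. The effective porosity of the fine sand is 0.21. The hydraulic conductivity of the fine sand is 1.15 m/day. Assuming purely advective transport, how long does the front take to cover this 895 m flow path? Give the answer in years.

690

Hydraulic gradient i = (325.26 − 324.68) / 895 = 0.58 / 895 = 0.0006480.
Darcy flux q = K · i = 1.150 × 0.0006480 = 0.0007453 m/day.
Seepage velocity v = q / n_e = 0.0007453 / 0.21 = 0.003549 m/day.
Travel time t = L / v = 895 / 0.003549 = 2.522e+05 days = 690.5 years.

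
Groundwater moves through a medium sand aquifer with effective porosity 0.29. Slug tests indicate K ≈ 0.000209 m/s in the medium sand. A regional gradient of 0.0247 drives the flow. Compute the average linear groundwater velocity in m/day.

Convert K: 0.000209 m/s × 86400 = 18.06 m/day.
Hydraulic gradient i = 0.0247.
Darcy flux q = K · i = 18.06 × 0.02470 = 0.4460 m/day.
Seepage velocity v = q / n_e = 0.4460 / 0.29 = 1.538 m/day.

1.54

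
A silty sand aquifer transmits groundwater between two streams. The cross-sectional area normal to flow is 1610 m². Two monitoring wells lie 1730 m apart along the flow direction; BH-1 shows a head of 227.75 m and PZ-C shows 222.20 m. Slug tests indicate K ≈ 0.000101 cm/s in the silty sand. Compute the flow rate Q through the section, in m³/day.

0.451

Convert K: 0.000101 cm/s × 864 = 0.08726 m/day.
Hydraulic gradient i = (227.75 − 222.20) / 1730 = 5.55 / 1730 = 0.003208.
Darcy's law: Q = K · A · i = 0.08726 × 1610 × 0.003208 = 0.4507 m³/day.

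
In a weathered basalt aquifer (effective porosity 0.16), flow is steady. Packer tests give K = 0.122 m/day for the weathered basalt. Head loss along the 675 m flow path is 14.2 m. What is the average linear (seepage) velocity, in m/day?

0.0160

Hydraulic gradient i = Δh / L = 14.2 / 675 = 0.02104.
Darcy flux q = K · i = 0.1220 × 0.02104 = 0.002567 m/day.
Seepage velocity v = q / n_e = 0.002567 / 0.16 = 0.01604 m/day.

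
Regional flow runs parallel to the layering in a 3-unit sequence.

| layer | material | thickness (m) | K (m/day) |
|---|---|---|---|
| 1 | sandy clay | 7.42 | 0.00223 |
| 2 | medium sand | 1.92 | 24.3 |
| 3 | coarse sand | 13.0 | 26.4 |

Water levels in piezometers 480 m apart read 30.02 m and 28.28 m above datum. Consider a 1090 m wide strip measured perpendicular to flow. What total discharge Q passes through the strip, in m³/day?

1540

Flow is parallel to layering, so each bed carries its own Darcy discharge and the transmissivities add.
Σ(K_i·b_i) = 0.00223×7.42 + 24.3×1.92 + 26.4×13.0 = 389.9 m²/day.
Hydraulic gradient i = (30.02 − 28.28) / 480 = 1.74 / 480 = 0.003625.
Q = Σ(K_i·b_i) · W · i = 389.9 × 1090 × 0.003625 = 1540 m³/day.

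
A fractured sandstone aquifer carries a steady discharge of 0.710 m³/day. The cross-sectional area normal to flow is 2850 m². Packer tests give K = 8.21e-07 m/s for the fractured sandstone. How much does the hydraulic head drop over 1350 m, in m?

4.74

Convert K: 8.21e-07 m/s × 86400 = 0.07093 m/day.
From Q = K·A·i, i = Q / (K·A) = 0.710 / (0.07093 × 2850) = 0.003512.
Head loss Δh = i · L = 0.003512 × 1350 = 4.741 m.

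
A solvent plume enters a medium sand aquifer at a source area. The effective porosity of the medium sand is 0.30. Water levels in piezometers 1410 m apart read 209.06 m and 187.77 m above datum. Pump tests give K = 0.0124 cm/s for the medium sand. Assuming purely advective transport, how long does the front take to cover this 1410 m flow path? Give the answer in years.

7.16

Convert K: 0.0124 cm/s × 864 = 10.71 m/day.
Hydraulic gradient i = (209.06 − 187.77) / 1410 = 21.29 / 1410 = 0.01510.
Darcy flux q = K · i = 10.71 × 0.01510 = 0.1618 m/day.
Seepage velocity v = q / n_e = 0.1618 / 0.30 = 0.5392 m/day.
Travel time t = L / v = 1410 / 0.5392 = 2615 days = 7.159 years.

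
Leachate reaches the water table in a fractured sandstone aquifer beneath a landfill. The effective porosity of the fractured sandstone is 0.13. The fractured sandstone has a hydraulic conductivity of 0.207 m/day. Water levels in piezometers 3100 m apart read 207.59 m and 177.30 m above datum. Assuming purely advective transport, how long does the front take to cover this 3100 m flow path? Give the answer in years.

546

Hydraulic gradient i = (207.59 − 177.30) / 3100 = 30.29 / 3100 = 0.009771.
Darcy flux q = K · i = 0.2070 × 0.009771 = 0.002023 m/day.
Seepage velocity v = q / n_e = 0.002023 / 0.13 = 0.01556 m/day.
Travel time t = L / v = 3100 / 0.01556 = 1.992e+05 days = 545.5 years.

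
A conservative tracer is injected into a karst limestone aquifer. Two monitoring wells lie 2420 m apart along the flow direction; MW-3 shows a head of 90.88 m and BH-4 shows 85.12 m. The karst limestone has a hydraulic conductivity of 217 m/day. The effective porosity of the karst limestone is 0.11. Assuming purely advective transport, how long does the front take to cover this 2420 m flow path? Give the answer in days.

515

Hydraulic gradient i = (90.88 − 85.12) / 2420 = 5.76 / 2420 = 0.002380.
Darcy flux q = K · i = 217.0 × 0.002380 = 0.5165 m/day.
Seepage velocity v = q / n_e = 0.5165 / 0.11 = 4.695 m/day.
Travel time t = L / v = 2420 / 4.695 = 515.4 days.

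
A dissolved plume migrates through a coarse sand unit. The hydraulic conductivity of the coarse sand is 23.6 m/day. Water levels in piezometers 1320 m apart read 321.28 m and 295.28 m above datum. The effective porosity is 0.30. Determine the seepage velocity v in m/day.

1.55

Hydraulic gradient i = (321.28 − 295.28) / 1320 = 26 / 1320 = 0.01970.
Darcy flux q = K · i = 23.60 × 0.01970 = 0.4648 m/day.
Seepage velocity v = q / n_e = 0.4648 / 0.30 = 1.549 m/day.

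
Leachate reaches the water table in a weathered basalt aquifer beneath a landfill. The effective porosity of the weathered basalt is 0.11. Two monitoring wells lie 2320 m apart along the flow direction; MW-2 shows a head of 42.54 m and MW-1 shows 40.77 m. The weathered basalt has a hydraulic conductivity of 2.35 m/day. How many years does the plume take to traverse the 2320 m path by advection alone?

390

Hydraulic gradient i = (42.54 − 40.77) / 2320 = 1.77 / 2320 = 0.0007629.
Darcy flux q = K · i = 2.350 × 0.0007629 = 0.001793 m/day.
Seepage velocity v = q / n_e = 0.001793 / 0.11 = 0.01630 m/day.
Travel time t = L / v = 2320 / 0.01630 = 1.423e+05 days = 389.7 years.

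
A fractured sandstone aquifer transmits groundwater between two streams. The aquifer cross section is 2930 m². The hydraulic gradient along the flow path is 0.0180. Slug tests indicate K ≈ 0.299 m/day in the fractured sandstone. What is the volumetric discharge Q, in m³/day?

Hydraulic gradient i = 0.0180.
Darcy's law: Q = K · A · i = 0.2990 × 2930 × 0.01800 = 15.77 m³/day.

15.8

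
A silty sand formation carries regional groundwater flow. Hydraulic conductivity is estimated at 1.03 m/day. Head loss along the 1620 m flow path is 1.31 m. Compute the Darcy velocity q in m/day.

Hydraulic gradient i = Δh / L = 1.31 / 1620 = 0.0008086.
Specific discharge q = K · i = 1.030 × 0.0008086 = 0.0008329 m/day.

0.000833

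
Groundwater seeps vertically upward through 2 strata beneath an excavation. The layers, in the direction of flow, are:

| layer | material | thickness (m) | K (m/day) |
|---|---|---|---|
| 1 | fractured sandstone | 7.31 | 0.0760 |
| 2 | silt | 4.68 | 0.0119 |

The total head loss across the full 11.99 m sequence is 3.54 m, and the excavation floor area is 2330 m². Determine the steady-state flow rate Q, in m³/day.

Flow is perpendicular to layering, so the layers act in series and the equivalent K is the thickness-weighted harmonic mean.
Total thickness L = 7.31 + 4.68 = 11.99 m.
Σ(b_i/K_i) = 7.31/0.0760 + 4.68/0.0119 = 489.5 d.
K_eq = L / Σ(b_i/K_i) = 11.99 / 489.5 = 0.02450 m/day.
Q = K_eq · A · (Δh/L) = 0.02450 × 2330 × (3.54/11.99) = 16.85 m³/day.

16.9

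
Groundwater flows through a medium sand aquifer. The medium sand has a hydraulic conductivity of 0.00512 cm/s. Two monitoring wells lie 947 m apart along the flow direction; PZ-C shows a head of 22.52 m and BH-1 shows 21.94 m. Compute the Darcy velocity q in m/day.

0.00271

Convert K: 0.00512 cm/s × 864 = 4.424 m/day.
Hydraulic gradient i = (22.52 − 21.94) / 947 = 0.58 / 947 = 0.0006125.
Specific discharge q = K · i = 4.424 × 0.0006125 = 0.002709 m/day.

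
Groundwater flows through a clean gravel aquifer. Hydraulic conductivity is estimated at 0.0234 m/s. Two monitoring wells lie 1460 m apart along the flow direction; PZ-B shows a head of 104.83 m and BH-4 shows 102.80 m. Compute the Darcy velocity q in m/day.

Convert K: 0.0234 m/s × 86400 = 2022 m/day.
Hydraulic gradient i = (104.83 − 102.80) / 1460 = 2.03 / 1460 = 0.001390.
Specific discharge q = K · i = 2022 × 0.001390 = 2.811 m/day.

2.81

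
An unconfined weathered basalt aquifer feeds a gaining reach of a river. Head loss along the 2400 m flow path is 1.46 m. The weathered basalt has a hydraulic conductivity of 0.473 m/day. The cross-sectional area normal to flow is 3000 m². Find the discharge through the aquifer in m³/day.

0.863

Hydraulic gradient i = Δh / L = 1.46 / 2400 = 0.0006083.
Darcy's law: Q = K · A · i = 0.4730 × 3000 × 0.0006083 = 0.8632 m³/day.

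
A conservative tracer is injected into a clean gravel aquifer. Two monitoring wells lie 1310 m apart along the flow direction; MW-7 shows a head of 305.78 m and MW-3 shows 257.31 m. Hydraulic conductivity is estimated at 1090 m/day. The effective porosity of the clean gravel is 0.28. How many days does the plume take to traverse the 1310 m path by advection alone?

9.09

Hydraulic gradient i = (305.78 − 257.31) / 1310 = 48.47 / 1310 = 0.03700.
Darcy flux q = K · i = 1090 × 0.03700 = 40.33 m/day.
Seepage velocity v = q / n_e = 40.33 / 0.28 = 144.0 m/day.
Travel time t = L / v = 1310 / 144.0 = 9.095 days.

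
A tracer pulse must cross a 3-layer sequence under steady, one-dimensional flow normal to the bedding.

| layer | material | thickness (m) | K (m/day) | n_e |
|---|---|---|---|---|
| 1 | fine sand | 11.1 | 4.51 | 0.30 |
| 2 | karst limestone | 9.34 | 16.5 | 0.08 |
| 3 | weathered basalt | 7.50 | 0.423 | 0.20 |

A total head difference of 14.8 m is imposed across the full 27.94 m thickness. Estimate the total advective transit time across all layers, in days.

7.82

With flow normal to the layers, continuity requires the same specific discharge q through every layer.
Σ(b_i/K_i) = 11.1/4.51 + 9.34/16.5 + 7.50/0.423 = 20.76 d.
q = Δh / Σ(b_i/K_i) = 14.8 / 20.76 = 0.7130 m/day.
In each layer the seepage velocity is v_i = q/n_i, so the layer transit time is t_i = b_i·n_i / q:
  layer 1 (fine sand): t_1 = 11.1 × 0.30 / 0.7130 = 4.670 d
  layer 2 (karst limestone): t_2 = 9.34 × 0.08 / 0.7130 = 1.048 d
  layer 3 (weathered basalt): t_3 = 7.50 × 0.20 / 0.7130 = 2.104 d
Total t = Σ t_i = 7.822 days.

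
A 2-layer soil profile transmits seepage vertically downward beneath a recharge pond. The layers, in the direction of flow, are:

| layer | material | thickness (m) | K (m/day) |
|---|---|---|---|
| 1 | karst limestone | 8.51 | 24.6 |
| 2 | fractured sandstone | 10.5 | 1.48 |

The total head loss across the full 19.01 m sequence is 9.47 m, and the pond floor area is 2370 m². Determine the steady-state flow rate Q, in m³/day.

3020

Flow is perpendicular to layering, so the layers act in series and the equivalent K is the thickness-weighted harmonic mean.
Total thickness L = 8.51 + 10.5 = 19.01 m.
Σ(b_i/K_i) = 8.51/24.6 + 10.5/1.48 = 7.441 d.
K_eq = L / Σ(b_i/K_i) = 19.01 / 7.441 = 2.555 m/day.
Q = K_eq · A · (Δh/L) = 2.555 × 2370 × (9.47/19.01) = 3016 m³/day.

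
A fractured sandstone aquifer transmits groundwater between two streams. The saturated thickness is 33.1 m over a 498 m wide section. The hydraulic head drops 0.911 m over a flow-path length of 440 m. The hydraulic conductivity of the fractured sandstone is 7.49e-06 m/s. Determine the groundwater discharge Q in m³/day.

22.1

Convert K: 7.49e-06 m/s × 86400 = 0.6471 m/day.
Cross-sectional area A = 498 × 33.1 = 16484 m².
Hydraulic gradient i = Δh / L = 0.911 / 440 = 0.002070.
Darcy's law: Q = K · A · i = 0.6471 × 16484 × 0.002070 = 22.09 m³/day.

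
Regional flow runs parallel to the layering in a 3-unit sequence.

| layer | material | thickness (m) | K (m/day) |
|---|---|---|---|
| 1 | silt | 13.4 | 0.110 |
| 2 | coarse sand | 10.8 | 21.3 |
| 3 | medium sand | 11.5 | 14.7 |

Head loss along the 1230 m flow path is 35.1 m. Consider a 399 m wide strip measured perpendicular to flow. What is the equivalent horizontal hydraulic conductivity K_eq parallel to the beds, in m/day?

Flow is parallel to layering, so each bed carries its own Darcy discharge and the transmissivities add.
Σ(K_i·b_i) = 0.110×13.4 + 21.3×10.8 + 14.7×11.5 = 400.6 m²/day.
Total thickness b = 35.70 m, so K_eq = Σ(K_i·b_i)/b = 11.22 m/day.

11.2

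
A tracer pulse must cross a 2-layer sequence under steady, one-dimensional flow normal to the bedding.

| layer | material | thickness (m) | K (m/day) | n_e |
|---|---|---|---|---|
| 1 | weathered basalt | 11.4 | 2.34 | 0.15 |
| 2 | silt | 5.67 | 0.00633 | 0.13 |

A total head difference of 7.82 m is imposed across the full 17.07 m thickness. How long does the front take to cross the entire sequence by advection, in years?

0.772

With flow normal to the layers, continuity requires the same specific discharge q through every layer.
Σ(b_i/K_i) = 11.4/2.34 + 5.67/0.00633 = 900.6 d.
q = Δh / Σ(b_i/K_i) = 7.82 / 900.6 = 0.008683 m/day.
In each layer the seepage velocity is v_i = q/n_i, so the layer transit time is t_i = b_i·n_i / q:
  layer 1 (weathered basalt): t_1 = 11.4 × 0.15 / 0.008683 = 196.9 d
  layer 2 (silt): t_2 = 5.67 × 0.13 / 0.008683 = 84.89 d
Total t = Σ t_i = 281.8 days = 0.7716 years.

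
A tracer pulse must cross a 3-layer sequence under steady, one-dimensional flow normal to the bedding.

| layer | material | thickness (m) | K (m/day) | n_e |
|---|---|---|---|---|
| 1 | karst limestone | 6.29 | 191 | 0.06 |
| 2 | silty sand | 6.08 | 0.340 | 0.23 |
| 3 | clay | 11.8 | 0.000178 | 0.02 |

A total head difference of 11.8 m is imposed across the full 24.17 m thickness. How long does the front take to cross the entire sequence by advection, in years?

31.0

With flow normal to the layers, continuity requires the same specific discharge q through every layer.
Σ(b_i/K_i) = 6.29/191 + 6.08/0.340 + 11.8/0.000178 = 66310 d.
q = Δh / Σ(b_i/K_i) = 11.8 / 66310 = 0.0001780 m/day.
In each layer the seepage velocity is v_i = q/n_i, so the layer transit time is t_i = b_i·n_i / q:
  layer 1 (karst limestone): t_1 = 6.29 × 0.06 / 0.0001780 = 2121 d
  layer 2 (silty sand): t_2 = 6.08 × 0.23 / 0.0001780 = 7858 d
  layer 3 (clay): t_3 = 11.8 × 0.02 / 0.0001780 = 1326 d
Total t = Σ t_i = 11305 days = 30.95 years.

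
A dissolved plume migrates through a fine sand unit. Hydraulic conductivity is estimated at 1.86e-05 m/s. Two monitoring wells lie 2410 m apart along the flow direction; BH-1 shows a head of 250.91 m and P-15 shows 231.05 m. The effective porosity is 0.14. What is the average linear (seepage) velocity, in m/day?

Convert K: 1.86e-05 m/s × 86400 = 1.607 m/day.
Hydraulic gradient i = (250.91 − 231.05) / 2410 = 19.86 / 2410 = 0.008241.
Darcy flux q = K · i = 1.607 × 0.008241 = 0.01324 m/day.
Seepage velocity v = q / n_e = 0.01324 / 0.14 = 0.09459 m/day.

0.0946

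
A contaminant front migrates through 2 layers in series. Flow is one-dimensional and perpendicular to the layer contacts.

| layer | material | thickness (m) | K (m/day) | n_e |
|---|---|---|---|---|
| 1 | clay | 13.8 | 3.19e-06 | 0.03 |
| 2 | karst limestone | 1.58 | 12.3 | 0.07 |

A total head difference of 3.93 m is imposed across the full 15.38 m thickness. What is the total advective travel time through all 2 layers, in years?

1580

With flow normal to the layers, continuity requires the same specific discharge q through every layer.
Σ(b_i/K_i) = 13.8/3.19e-06 + 1.58/12.3 = 4.326e+06 d.
q = Δh / Σ(b_i/K_i) = 3.93 / 4.326e+06 = 9.085e-07 m/day.
In each layer the seepage velocity is v_i = q/n_i, so the layer transit time is t_i = b_i·n_i / q:
  layer 1 (clay): t_1 = 13.8 × 0.03 / 9.085e-07 = 4.557e+05 d
  layer 2 (karst limestone): t_2 = 1.58 × 0.07 / 9.085e-07 = 1.217e+05 d
Total t = Σ t_i = 5.775e+05 days = 1581 years.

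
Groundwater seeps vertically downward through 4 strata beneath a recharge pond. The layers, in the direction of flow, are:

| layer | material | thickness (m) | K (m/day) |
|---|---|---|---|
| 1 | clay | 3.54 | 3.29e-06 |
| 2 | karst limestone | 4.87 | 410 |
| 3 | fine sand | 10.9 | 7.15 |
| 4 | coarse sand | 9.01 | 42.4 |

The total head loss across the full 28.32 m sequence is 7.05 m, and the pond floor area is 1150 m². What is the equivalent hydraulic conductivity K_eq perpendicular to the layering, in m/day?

2.63e-05

Flow is perpendicular to layering, so the layers act in series and the equivalent K is the thickness-weighted harmonic mean.
Total thickness L = 3.54 + 4.87 + 10.9 + 9.01 = 28.32 m.
Σ(b_i/K_i) = 3.54/3.29e-06 + 4.87/410 + 10.9/7.15 + 9.01/42.4 = 1.076e+06 d.
K_eq = L / Σ(b_i/K_i) = 28.32 / 1.076e+06 = 2.632e-05 m/day.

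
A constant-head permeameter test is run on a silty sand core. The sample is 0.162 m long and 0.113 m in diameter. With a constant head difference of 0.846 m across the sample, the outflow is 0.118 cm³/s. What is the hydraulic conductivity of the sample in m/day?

0.195

Cross-sectional area A = π·(d/2)² = π × (0.113/2)² = 0.01003 m².
Convert discharge: 0.118 cm³/s = 1.180e-07 m³/s.
Darcy's law rearranged: K = Q·L / (A·Δh) = 1.180e-07 × 0.162 / (0.01003 × 0.846) = 2.253e-06 m/s = 0.1947 m/day.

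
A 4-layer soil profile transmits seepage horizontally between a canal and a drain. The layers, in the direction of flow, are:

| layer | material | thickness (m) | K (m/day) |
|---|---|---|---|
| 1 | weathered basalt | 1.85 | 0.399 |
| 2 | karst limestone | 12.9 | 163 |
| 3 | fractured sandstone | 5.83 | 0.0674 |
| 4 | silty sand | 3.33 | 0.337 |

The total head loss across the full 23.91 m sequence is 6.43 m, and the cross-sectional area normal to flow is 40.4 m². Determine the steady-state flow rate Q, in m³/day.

2.57

Flow is perpendicular to layering, so the layers act in series and the equivalent K is the thickness-weighted harmonic mean.
Total thickness L = 1.85 + 12.9 + 5.83 + 3.33 = 23.91 m.
Σ(b_i/K_i) = 1.85/0.399 + 12.9/163 + 5.83/0.0674 + 3.33/0.337 = 101.1 d.
K_eq = L / Σ(b_i/K_i) = 23.91 / 101.1 = 0.2365 m/day.
Q = K_eq · A · (Δh/L) = 0.2365 × 40.4 × (6.43/23.91) = 2.570 m³/day.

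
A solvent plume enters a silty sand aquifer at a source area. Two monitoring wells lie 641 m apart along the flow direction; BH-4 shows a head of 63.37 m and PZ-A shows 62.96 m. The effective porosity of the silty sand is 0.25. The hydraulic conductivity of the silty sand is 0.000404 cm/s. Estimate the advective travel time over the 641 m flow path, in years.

1970

Convert K: 0.000404 cm/s × 864 = 0.3491 m/day.
Hydraulic gradient i = (63.37 − 62.96) / 641 = 0.41 / 641 = 0.0006396.
Darcy flux q = K · i = 0.3491 × 0.0006396 = 0.0002233 m/day.
Seepage velocity v = q / n_e = 0.0002233 / 0.25 = 0.0008931 m/day.
Travel time t = L / v = 641 / 0.0008931 = 7.178e+05 days = 1965 years.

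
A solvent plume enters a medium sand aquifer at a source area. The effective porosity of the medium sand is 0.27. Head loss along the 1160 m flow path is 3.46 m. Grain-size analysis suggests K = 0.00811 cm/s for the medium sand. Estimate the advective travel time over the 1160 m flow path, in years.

Convert K: 0.00811 cm/s × 864 = 7.007 m/day.
Hydraulic gradient i = Δh / L = 3.46 / 1160 = 0.002983.
Darcy flux q = K · i = 7.007 × 0.002983 = 0.02090 m/day.
Seepage velocity v = q / n_e = 0.02090 / 0.27 = 0.07741 m/day.
Travel time t = L / v = 1160 / 0.07741 = 14985 days = 41.03 years.

41.0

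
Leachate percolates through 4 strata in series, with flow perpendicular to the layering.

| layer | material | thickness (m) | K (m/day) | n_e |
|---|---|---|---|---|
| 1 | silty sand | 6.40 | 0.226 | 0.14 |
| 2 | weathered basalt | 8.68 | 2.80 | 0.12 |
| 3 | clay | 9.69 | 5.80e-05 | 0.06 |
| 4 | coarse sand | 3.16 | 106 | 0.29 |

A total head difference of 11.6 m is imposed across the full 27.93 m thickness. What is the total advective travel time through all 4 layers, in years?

With flow normal to the layers, continuity requires the same specific discharge q through every layer.
Σ(b_i/K_i) = 6.40/0.226 + 8.68/2.80 + 9.69/5.80e-05 + 3.16/106 = 1.671e+05 d.
q = Δh / Σ(b_i/K_i) = 11.6 / 1.671e+05 = 6.942e-05 m/day.
In each layer the seepage velocity is v_i = q/n_i, so the layer transit time is t_i = b_i·n_i / q:
  layer 1 (silty sand): t_1 = 6.40 × 0.14 / 6.942e-05 = 12907 d
  layer 2 (weathered basalt): t_2 = 8.68 × 0.12 / 6.942e-05 = 15004 d
  layer 3 (clay): t_3 = 9.69 × 0.06 / 6.942e-05 = 8375 d
  layer 4 (coarse sand): t_4 = 3.16 × 0.29 / 6.942e-05 = 13201 d
Total t = Σ t_i = 49488 days = 135.5 years.

135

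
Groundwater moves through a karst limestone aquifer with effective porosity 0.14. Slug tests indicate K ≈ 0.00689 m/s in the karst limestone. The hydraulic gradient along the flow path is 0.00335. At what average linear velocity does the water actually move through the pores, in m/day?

14.2

Convert K: 0.00689 m/s × 86400 = 595.3 m/day.
Hydraulic gradient i = 0.00335.
Darcy flux q = K · i = 595.3 × 0.003350 = 1.994 m/day.
Seepage velocity v = q / n_e = 1.994 / 0.14 = 14.24 m/day.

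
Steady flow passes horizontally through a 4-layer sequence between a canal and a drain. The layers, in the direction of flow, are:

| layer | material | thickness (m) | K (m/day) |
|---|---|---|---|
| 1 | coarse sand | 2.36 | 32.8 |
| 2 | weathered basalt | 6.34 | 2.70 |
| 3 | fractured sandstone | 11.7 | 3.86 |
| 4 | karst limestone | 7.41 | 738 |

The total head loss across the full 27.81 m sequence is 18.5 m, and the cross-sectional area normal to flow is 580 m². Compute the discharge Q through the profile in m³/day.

1960

Flow is perpendicular to layering, so the layers act in series and the equivalent K is the thickness-weighted harmonic mean.
Total thickness L = 2.36 + 6.34 + 11.7 + 7.41 = 27.81 m.
Σ(b_i/K_i) = 2.36/32.8 + 6.34/2.70 + 11.7/3.86 + 7.41/738 = 5.461 d.
K_eq = L / Σ(b_i/K_i) = 27.81 / 5.461 = 5.092 m/day.
Q = K_eq · A · (Δh/L) = 5.092 × 580 × (18.5/27.81) = 1965 m³/day.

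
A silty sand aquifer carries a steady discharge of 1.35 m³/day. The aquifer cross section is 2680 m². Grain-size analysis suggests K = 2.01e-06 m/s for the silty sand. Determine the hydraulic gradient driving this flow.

0.00290

Convert K: 2.01e-06 m/s × 86400 = 0.1737 m/day.
From Q = K·A·i, i = Q / (K·A) = 1.35 / (0.1737 × 2680) = 0.002901.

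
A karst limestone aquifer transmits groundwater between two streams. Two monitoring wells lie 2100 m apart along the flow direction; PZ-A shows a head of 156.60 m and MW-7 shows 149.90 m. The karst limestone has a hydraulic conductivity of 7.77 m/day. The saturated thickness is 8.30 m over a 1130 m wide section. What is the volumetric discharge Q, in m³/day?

Cross-sectional area A = 1130 × 8.30 = 9379 m².
Hydraulic gradient i = (156.60 − 149.90) / 2100 = 6.7 / 2100 = 0.003190.
Darcy's law: Q = K · A · i = 7.770 × 9379 × 0.003190 = 232.5 m³/day.

233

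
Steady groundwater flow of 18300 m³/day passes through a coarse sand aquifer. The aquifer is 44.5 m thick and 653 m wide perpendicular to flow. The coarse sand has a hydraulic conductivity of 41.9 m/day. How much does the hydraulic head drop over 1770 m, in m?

26.6

Cross-sectional area A = 653 × 44.5 = 29058 m².
From Q = K·A·i, i = Q / (K·A) = 18300 / (41.90 × 29058) = 0.01503.
Head loss Δh = i · L = 0.01503 × 1770 = 26.60 m.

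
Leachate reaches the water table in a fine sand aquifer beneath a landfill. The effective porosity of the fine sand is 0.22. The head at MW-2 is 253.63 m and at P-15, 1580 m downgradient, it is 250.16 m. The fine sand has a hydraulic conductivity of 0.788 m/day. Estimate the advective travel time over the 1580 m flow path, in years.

Hydraulic gradient i = (253.63 − 250.16) / 1580 = 3.47 / 1580 = 0.002196.
Darcy flux q = K · i = 0.7880 × 0.002196 = 0.001731 m/day.
Seepage velocity v = q / n_e = 0.001731 / 0.22 = 0.007866 m/day.
Travel time t = L / v = 1580 / 0.007866 = 2.009e+05 days = 549.9 years.

550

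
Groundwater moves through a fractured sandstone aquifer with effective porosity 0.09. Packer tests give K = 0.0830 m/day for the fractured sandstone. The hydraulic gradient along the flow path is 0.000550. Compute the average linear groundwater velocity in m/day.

Hydraulic gradient i = 0.000550.
Darcy flux q = K · i = 0.08300 × 0.0005500 = 4.565e-05 m/day.
Seepage velocity v = q / n_e = 4.565e-05 / 0.09 = 0.0005072 m/day.

0.000507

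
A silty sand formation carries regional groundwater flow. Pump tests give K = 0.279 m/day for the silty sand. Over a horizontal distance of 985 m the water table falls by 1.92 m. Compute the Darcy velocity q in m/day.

0.000544

Hydraulic gradient i = Δh / L = 1.92 / 985 = 0.001949.
Specific discharge q = K · i = 0.2790 × 0.001949 = 0.0005438 m/day.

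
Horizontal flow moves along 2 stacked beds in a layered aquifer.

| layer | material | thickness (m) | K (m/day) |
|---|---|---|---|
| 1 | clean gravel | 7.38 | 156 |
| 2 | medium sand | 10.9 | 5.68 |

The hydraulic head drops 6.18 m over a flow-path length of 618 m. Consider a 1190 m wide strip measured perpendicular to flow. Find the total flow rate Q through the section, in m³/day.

14400

Flow is parallel to layering, so each bed carries its own Darcy discharge and the transmissivities add.
Σ(K_i·b_i) = 156×7.38 + 5.68×10.9 = 1213 m²/day.
Hydraulic gradient i = Δh / L = 6.18 / 618 = 0.01000.
Q = Σ(K_i·b_i) · W · i = 1213 × 1190 × 0.01000 = 14437 m³/day.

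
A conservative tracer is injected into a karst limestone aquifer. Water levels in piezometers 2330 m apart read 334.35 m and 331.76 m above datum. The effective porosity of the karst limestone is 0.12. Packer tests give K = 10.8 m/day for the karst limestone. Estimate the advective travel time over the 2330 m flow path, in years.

Hydraulic gradient i = (334.35 − 331.76) / 2330 = 2.59 / 2330 = 0.001112.
Darcy flux q = K · i = 10.80 × 0.001112 = 0.01201 m/day.
Seepage velocity v = q / n_e = 0.01201 / 0.12 = 0.1000 m/day.
Travel time t = L / v = 2330 / 0.1000 = 23290 days = 63.76 years.

63.8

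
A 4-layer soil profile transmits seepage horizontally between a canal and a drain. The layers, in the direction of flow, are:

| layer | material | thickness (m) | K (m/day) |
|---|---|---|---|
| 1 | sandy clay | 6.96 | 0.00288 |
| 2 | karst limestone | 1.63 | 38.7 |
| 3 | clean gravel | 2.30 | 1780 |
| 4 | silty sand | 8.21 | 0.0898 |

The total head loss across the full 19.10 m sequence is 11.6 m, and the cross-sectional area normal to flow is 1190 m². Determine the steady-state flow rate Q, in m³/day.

Flow is perpendicular to layering, so the layers act in series and the equivalent K is the thickness-weighted harmonic mean.
Total thickness L = 6.96 + 1.63 + 2.30 + 8.21 = 19.10 m.
Σ(b_i/K_i) = 6.96/0.00288 + 1.63/38.7 + 2.30/1780 + 8.21/0.0898 = 2508 d.
K_eq = L / Σ(b_i/K_i) = 19.10 / 2508 = 0.007615 m/day.
Q = K_eq · A · (Δh/L) = 0.007615 × 1190 × (11.6/19.10) = 5.504 m³/day.

5.50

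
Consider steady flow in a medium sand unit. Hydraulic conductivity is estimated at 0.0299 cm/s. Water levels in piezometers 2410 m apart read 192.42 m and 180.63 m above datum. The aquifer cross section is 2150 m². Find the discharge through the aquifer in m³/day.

272

Convert K: 0.0299 cm/s × 864 = 25.83 m/day.
Hydraulic gradient i = (192.42 − 180.63) / 2410 = 11.79 / 2410 = 0.004892.
Darcy's law: Q = K · A · i = 25.83 × 2150 × 0.004892 = 271.7 m³/day.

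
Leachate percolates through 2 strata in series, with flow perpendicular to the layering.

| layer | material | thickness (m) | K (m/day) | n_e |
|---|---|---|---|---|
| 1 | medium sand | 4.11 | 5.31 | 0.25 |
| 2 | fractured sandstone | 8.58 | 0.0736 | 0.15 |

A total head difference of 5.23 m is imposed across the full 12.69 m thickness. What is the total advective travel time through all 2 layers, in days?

51.9

With flow normal to the layers, continuity requires the same specific discharge q through every layer.
Σ(b_i/K_i) = 4.11/5.31 + 8.58/0.0736 = 117.4 d.
q = Δh / Σ(b_i/K_i) = 5.23 / 117.4 = 0.04457 m/day.
In each layer the seepage velocity is v_i = q/n_i, so the layer transit time is t_i = b_i·n_i / q:
  layer 1 (medium sand): t_1 = 4.11 × 0.25 / 0.04457 = 23.05 d
  layer 2 (fractured sandstone): t_2 = 8.58 × 0.15 / 0.04457 = 28.88 d
Total t = Σ t_i = 51.93 days.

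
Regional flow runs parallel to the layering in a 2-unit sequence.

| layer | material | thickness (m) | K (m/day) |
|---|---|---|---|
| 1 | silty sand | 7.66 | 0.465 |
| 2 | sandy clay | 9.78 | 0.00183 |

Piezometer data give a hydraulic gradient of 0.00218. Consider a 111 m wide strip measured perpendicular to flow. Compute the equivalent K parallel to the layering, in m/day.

0.205

Flow is parallel to layering, so each bed carries its own Darcy discharge and the transmissivities add.
Σ(K_i·b_i) = 0.465×7.66 + 0.00183×9.78 = 3.580 m²/day.
Total thickness b = 17.44 m, so K_eq = Σ(K_i·b_i)/b = 0.2053 m/day.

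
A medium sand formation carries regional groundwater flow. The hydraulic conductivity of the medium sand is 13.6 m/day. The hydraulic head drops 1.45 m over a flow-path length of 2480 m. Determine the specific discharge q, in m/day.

0.00795

Hydraulic gradient i = Δh / L = 1.45 / 2480 = 0.0005847.
Specific discharge q = K · i = 13.60 × 0.0005847 = 0.007952 m/day.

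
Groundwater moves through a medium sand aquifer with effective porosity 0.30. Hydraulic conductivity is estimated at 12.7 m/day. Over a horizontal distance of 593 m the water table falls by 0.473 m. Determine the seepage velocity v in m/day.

Hydraulic gradient i = Δh / L = 0.473 / 593 = 0.0007976.
Darcy flux q = K · i = 12.70 × 0.0007976 = 0.01013 m/day.
Seepage velocity v = q / n_e = 0.01013 / 0.30 = 0.03377 m/day.

0.0338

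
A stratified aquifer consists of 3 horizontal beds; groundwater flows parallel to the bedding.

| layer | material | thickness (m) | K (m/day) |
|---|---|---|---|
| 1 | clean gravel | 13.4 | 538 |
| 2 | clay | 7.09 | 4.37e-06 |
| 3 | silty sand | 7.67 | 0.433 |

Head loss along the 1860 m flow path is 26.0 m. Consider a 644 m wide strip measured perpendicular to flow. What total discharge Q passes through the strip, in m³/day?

Flow is parallel to layering, so each bed carries its own Darcy discharge and the transmissivities add.
Σ(K_i·b_i) = 538×13.4 + 4.37e-06×7.09 + 0.433×7.67 = 7213 m²/day.
Hydraulic gradient i = Δh / L = 26.0 / 1860 = 0.01398.
Q = Σ(K_i·b_i) · W · i = 7213 × 644 × 0.01398 = 64928 m³/day.

64900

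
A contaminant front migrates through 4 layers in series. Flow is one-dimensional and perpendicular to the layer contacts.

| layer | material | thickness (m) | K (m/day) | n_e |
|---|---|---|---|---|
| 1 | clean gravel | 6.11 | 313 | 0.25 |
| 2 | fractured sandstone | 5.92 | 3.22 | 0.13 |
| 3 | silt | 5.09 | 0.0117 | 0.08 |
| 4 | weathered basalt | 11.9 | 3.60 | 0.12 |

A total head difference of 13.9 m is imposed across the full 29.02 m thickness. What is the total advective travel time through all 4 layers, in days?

With flow normal to the layers, continuity requires the same specific discharge q through every layer.
Σ(b_i/K_i) = 6.11/313 + 5.92/3.22 + 5.09/0.0117 + 11.9/3.60 = 440.2 d.
q = Δh / Σ(b_i/K_i) = 13.9 / 440.2 = 0.03158 m/day.
In each layer the seepage velocity is v_i = q/n_i, so the layer transit time is t_i = b_i·n_i / q:
  layer 1 (clean gravel): t_1 = 6.11 × 0.25 / 0.03158 = 48.38 d
  layer 2 (fractured sandstone): t_2 = 5.92 × 0.13 / 0.03158 = 24.37 d
  layer 3 (silt): t_3 = 5.09 × 0.08 / 0.03158 = 12.90 d
  layer 4 (weathered basalt): t_4 = 11.9 × 0.12 / 0.03158 = 45.22 d
Total t = Σ t_i = 130.9 days.

131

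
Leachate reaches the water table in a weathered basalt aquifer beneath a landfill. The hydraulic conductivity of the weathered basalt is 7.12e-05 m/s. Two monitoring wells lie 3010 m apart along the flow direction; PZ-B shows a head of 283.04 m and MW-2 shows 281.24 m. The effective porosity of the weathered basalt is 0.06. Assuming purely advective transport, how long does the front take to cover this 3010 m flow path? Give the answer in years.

Convert K: 7.12e-05 m/s × 86400 = 6.152 m/day.
Hydraulic gradient i = (283.04 − 281.24) / 3010 = 1.8 / 3010 = 0.0005980.
Darcy flux q = K · i = 6.152 × 0.0005980 = 0.003679 m/day.
Seepage velocity v = q / n_e = 0.003679 / 0.06 = 0.06131 m/day.
Travel time t = L / v = 3010 / 0.06131 = 49093 days = 134.4 years.

134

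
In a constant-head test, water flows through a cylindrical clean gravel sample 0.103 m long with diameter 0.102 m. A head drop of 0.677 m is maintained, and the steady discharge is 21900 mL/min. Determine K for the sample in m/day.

587

Cross-sectional area A = π·(d/2)² = π × (0.102/2)² = 0.008171 m².
Convert discharge: 21900 mL/min = 0.0003650 m³/s.
Darcy's law rearranged: K = Q·L / (A·Δh) = 0.0003650 × 0.103 / (0.008171 × 0.677) = 0.006796 m/s = 587.2 m/day.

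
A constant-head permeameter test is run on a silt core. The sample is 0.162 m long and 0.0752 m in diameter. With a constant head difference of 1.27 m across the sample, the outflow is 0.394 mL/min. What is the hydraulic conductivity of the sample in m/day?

0.0163

Cross-sectional area A = π·(d/2)² = π × (0.0752/2)² = 0.004441 m².
Convert discharge: 0.394 mL/min = 6.567e-09 m³/s.
Darcy's law rearranged: K = Q·L / (A·Δh) = 6.567e-09 × 0.162 / (0.004441 × 1.27) = 1.886e-07 m/s = 0.01629 m/day.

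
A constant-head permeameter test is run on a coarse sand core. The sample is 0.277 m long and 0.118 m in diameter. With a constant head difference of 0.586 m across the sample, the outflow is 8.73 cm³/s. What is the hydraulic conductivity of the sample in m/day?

32.6

Cross-sectional area A = π·(d/2)² = π × (0.118/2)² = 0.01094 m².
Convert discharge: 8.73 cm³/s = 8.730e-06 m³/s.
Darcy's law rearranged: K = Q·L / (A·Δh) = 8.730e-06 × 0.277 / (0.01094 × 0.586) = 0.0003773 m/s = 32.60 m/day.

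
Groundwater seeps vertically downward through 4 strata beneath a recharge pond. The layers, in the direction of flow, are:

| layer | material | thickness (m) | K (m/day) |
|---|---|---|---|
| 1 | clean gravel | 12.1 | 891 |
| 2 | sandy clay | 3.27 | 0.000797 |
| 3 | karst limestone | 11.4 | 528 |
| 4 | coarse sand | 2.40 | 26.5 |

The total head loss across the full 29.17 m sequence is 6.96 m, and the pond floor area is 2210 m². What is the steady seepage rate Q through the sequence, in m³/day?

3.75

Flow is perpendicular to layering, so the layers act in series and the equivalent K is the thickness-weighted harmonic mean.
Total thickness L = 12.1 + 3.27 + 11.4 + 2.40 = 29.17 m.
Σ(b_i/K_i) = 12.1/891 + 3.27/0.000797 + 11.4/528 + 2.40/26.5 = 4103 d.
K_eq = L / Σ(b_i/K_i) = 29.17 / 4103 = 0.007109 m/day.
Q = K_eq · A · (Δh/L) = 0.007109 × 2210 × (6.96/29.17) = 3.749 m³/day.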